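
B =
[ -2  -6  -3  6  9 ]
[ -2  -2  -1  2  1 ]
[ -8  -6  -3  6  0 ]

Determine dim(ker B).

3

Row reduce to echelon form.
R2 ← R2 − R1: [0, 4, 2, -4, -8]
R3 ← R3 − (4)·R1: [0, 18, 9, -18, -36]
R3 ← R3 − (9/2)·R2: [0, 0, 0, 0, 0]
2 nonzero rows, so rank(B) = 2.
B has 5 columns; by rank–nullity, nullity = 5 − 2 = 3.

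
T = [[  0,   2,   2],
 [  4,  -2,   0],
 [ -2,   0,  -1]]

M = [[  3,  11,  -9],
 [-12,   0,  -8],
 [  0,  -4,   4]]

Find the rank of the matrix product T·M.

2

First compute TM:
[[-24,  -8,  -8],
 [ 36,  44, -20],
 [ -6, -18,  14]]
Now row reduce the product.
R2 ← R2 + (3/2)·R1: [0, 32, -32]
R3 ← R3 − (1/4)·R1: [0, -16, 16]
R3 ← R3 + (1/2)·R2: [0, 0, 0]
2 nonzero rows, so rank(TM) = 2.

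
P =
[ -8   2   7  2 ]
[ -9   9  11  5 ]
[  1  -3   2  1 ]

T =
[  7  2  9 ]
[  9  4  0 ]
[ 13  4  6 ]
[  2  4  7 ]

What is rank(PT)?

First compute PT:
[[ 57,  28, -16],
 [171,  82,  20],
 [  8,   2,  28]]
Now row reduce the product.
R2 ← R2 − (3)·R1: [0, -2, 68]
R3 ← R3 − (8/57)·R1: [0, -110/57, 1724/57]
R3 ← R3 − (55/57)·R2: [0, 0, -672/19]
3 nonzero rows, so rank(PT) = 3.

3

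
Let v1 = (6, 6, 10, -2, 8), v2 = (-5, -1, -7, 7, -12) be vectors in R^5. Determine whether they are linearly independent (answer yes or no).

yes

Form the matrix with these vectors as rows and row reduce.
R2 ← R2 + (5/6)·R1: [0, 4, 4/3, 16/3, -16/3]
2 nonzero rows, so the 2 vectors span a space of dimension 2.
Since 2 = 2, the vectors are linearly independent.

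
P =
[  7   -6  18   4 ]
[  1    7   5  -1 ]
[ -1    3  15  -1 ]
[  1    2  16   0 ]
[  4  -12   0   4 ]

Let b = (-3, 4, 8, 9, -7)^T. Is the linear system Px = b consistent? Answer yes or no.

Row reduce the augmented matrix [P | b].
R2 ← R2 − (1/7)·R1: [0, 55/7, 17/7, -11/7, 31/7]
R3 ← R3 + (1/7)·R1: [0, 15/7, 123/7, -3/7, 53/7]
R4 ← R4 − (1/7)·R1: [0, 20/7, 94/7, -4/7, 66/7]
R5 ← R5 − (4/7)·R1: [0, -60/7, -72/7, 12/7, -37/7]
R3 ← R3 − (3/11)·R2: [0, 0, 186/11, 0, 70/11]
R4 ← R4 − (4/11)·R2: [0, 0, 138/11, 0, 86/11]
R5 ← R5 + (12/11)·R2: [0, 0, -84/11, 0, -5/11]
R4 ← R4 − (23/31)·R3: [0, 0, 0, 0, 96/31]
R5 ← R5 + (14/31)·R3: [0, 0, 0, 0, 75/31]
R5 ← R5 − (25/32)·R4: [0, 0, 0, 0, 0]
The echelon form has 4 nonzero rows; the last pivot sits in the augmented column, so rank(P) = 3 but rank([P|b]) = 4.
Since the ranks differ, the system is inconsistent.

no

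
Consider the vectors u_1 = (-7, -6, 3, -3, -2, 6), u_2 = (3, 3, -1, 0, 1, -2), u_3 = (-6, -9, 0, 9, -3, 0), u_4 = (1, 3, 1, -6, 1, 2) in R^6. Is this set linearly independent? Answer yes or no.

no

Form the matrix with these vectors as rows and row reduce.
R2 ← R2 + (3/7)·R1: [0, 3/7, 2/7, -9/7, 1/7, 4/7]
R3 ← R3 − (6/7)·R1: [0, -27/7, -18/7, 81/7, -9/7, -36/7]
R4 ← R4 + (1/7)·R1: [0, 15/7, 10/7, -45/7, 5/7, 20/7]
R3 ← R3 + (9)·R2: [0, 0, 0, 0, 0, 0]
R4 ← R4 − (5)·R2: [0, 0, 0, 0, 0, 0]
2 nonzero rows, so the 4 vectors span a space of dimension 2.
Since 2 < 4, the vectors are linearly dependent.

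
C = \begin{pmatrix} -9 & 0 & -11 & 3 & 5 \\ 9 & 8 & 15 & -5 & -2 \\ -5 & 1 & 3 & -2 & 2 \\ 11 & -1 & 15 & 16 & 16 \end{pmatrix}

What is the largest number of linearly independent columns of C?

Row reduce to echelon form.
R2 ← R2 + R1: [0, 8, 4, -2, 3]
R3 ← R3 − (5/9)·R1: [0, 1, 82/9, -11/3, -7/9]
R4 ← R4 + (11/9)·R1: [0, -1, 14/9, 59/3, 199/9]
R3 ← R3 − (1/8)·R2: [0, 0, 155/18, -41/12, -83/72]
R4 ← R4 + (1/8)·R2: [0, 0, 37/18, 233/12, 1619/72]
R4 ← R4 − (37/155)·R3: [0, 0, 0, 3136/155, 3528/155]
Echelon form has 4 nonzero rows, so rank(C) = 4.
The rank gives the maximum number of linearly independent columns: 4.

4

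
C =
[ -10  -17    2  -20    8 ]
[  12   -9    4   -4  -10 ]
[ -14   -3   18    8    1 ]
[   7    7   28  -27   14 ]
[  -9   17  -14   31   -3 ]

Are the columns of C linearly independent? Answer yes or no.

Row reduce C to echelon form.
R2 ← R2 + (6/5)·R1: [0, -147/5, 32/5, -28, -2/5]
R3 ← R3 − (7/5)·R1: [0, 104/5, 76/5, 36, -51/5]
R4 ← R4 + (7/10)·R1: [0, -49/10, 147/5, -41, 98/5]
R5 ← R5 − (9/10)·R1: [0, 323/10, -79/5, 49, -51/5]
R3 ← R3 + (104/147)·R2: [0, 0, 2900/147, 340/21, -1541/147]
R4 ← R4 − (1/6)·R2: [0, 0, 85/3, -109/3, 59/3]
R5 ← R5 + (323/294)·R2: [0, 0, -1289/147, 383/21, -1564/147]
R4 ← R4 − (833/580)·R3: [0, 0, 0, -1728/29, 20139/580]
R5 ← R5 + (1289/2900)·R3: [0, 0, 0, 3688/145, -44367/2900]
R5 ← R5 + (461/1080)·R4: [0, 0, 0, 0, -3439/7200]
5 pivots among 5 columns.
Every column is a pivot column, so the columns are linearly independent.

yes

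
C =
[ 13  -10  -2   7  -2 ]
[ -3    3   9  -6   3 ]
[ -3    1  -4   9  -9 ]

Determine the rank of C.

Row reduce to echelon form.
R2 ← R2 + (3/13)·R1: [0, 9/13, 111/13, -57/13, 33/13]
R3 ← R3 + (3/13)·R1: [0, -17/13, -58/13, 138/13, -123/13]
R3 ← R3 + (17/9)·R2: [0, 0, 35/3, 7/3, -14/3]
Echelon form has 3 nonzero rows, so rank(C) = 3.

3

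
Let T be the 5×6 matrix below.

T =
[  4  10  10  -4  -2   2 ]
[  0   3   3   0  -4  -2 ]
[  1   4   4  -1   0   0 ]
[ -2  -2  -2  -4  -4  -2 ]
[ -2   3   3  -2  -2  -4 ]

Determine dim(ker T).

2

Row reduce to echelon form.
R3 ← R3 − (1/4)·R1: [0, 3/2, 3/2, 0, 1/2, -1/2]
R4 ← R4 + (1/2)·R1: [0, 3, 3, -6, -5, -1]
R5 ← R5 + (1/2)·R1: [0, 8, 8, -4, -3, -3]
R3 ← R3 − (1/2)·R2: [0, 0, 0, 0, 5/2, 1/2]
R4 ← R4 − R2: [0, 0, 0, -6, -1, 1]
R5 ← R5 − (8/3)·R2: [0, 0, 0, -4, 23/3, 7/3]
Swap R3 ↔ R4
R5 ← R5 − (2/3)·R3: [0, 0, 0, 0, 25/3, 5/3]
R5 ← R5 − (10/3)·R4: [0, 0, 0, 0, 0, 0]
4 nonzero rows, so rank(T) = 4.
T has 6 columns; by rank–nullity, nullity = 6 − 4 = 2.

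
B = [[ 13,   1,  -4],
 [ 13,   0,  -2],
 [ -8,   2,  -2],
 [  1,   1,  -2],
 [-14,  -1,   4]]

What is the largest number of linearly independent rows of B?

Row reduce to echelon form.
R2 ← R2 − R1: [0, -1, 2]
R3 ← R3 + (8/13)·R1: [0, 34/13, -58/13]
R4 ← R4 − (1/13)·R1: [0, 12/13, -22/13]
R5 ← R5 + (14/13)·R1: [0, 1/13, -4/13]
R3 ← R3 + (34/13)·R2: [0, 0, 10/13]
R4 ← R4 + (12/13)·R2: [0, 0, 2/13]
R5 ← R5 + (1/13)·R2: [0, 0, -2/13]
R4 ← R4 − (1/5)·R3: [0, 0, 0]
R5 ← R5 + (1/5)·R3: [0, 0, 0]
Echelon form has 3 nonzero rows, so rank(B) = 3.
The rank gives the maximum number of linearly independent rows: 3.

3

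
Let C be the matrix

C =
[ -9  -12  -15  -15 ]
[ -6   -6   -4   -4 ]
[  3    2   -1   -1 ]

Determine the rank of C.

Row reduce to echelon form.
R2 ← R2 − (2/3)·R1: [0, 2, 6, 6]
R3 ← R3 + (1/3)·R1: [0, -2, -6, -6]
R3 ← R3 + R2: [0, 0, 0, 0]
Echelon form has 2 nonzero rows, so rank(C) = 2.

2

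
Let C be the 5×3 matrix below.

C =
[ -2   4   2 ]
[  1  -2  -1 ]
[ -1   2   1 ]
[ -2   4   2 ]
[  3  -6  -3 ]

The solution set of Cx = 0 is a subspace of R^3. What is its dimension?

2

Row reduce to echelon form.
R2 ← R2 + (1/2)·R1: [0, 0, 0]
R3 ← R3 − (1/2)·R1: [0, 0, 0]
R4 ← R4 − R1: [0, 0, 0]
R5 ← R5 + (3/2)·R1: [0, 0, 0]
1 nonzero row, so rank(C) = 1.
C has 3 columns; by rank–nullity, nullity = 3 − 1 = 2.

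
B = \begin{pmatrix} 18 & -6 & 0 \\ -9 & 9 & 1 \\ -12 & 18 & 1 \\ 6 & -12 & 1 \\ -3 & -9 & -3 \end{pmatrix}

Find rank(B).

3

Row reduce to echelon form.
R2 ← R2 + (1/2)·R1: [0, 6, 1]
R3 ← R3 + (2/3)·R1: [0, 14, 1]
R4 ← R4 − (1/3)·R1: [0, -10, 1]
R5 ← R5 + (1/6)·R1: [0, -10, -3]
R3 ← R3 − (7/3)·R2: [0, 0, -4/3]
R4 ← R4 + (5/3)·R2: [0, 0, 8/3]
R5 ← R5 + (5/3)·R2: [0, 0, -4/3]
R4 ← R4 + (2)·R3: [0, 0, 0]
R5 ← R5 − R3: [0, 0, 0]
Echelon form has 3 nonzero rows, so rank(B) = 3.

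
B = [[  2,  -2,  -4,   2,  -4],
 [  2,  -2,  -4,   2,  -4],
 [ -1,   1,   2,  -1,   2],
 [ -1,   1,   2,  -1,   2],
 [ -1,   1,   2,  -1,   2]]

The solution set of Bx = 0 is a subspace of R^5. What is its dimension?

4

Row reduce to echelon form.
R2 ← R2 − R1: [0, 0, 0, 0, 0]
R3 ← R3 + (1/2)·R1: [0, 0, 0, 0, 0]
R4 ← R4 + (1/2)·R1: [0, 0, 0, 0, 0]
R5 ← R5 + (1/2)·R1: [0, 0, 0, 0, 0]
1 nonzero row, so rank(B) = 1.
B has 5 columns; by rank–nullity, nullity = 5 − 1 = 4.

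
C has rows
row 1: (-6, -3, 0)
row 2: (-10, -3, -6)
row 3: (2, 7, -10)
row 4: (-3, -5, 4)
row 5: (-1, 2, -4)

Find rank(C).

3

Row reduce to echelon form.
R2 ← R2 − (5/3)·R1: [0, 2, -6]
R3 ← R3 + (1/3)·R1: [0, 6, -10]
R4 ← R4 − (1/2)·R1: [0, -7/2, 4]
R5 ← R5 − (1/6)·R1: [0, 5/2, -4]
R3 ← R3 − (3)·R2: [0, 0, 8]
R4 ← R4 + (7/4)·R2: [0, 0, -13/2]
R5 ← R5 − (5/4)·R2: [0, 0, 7/2]
R4 ← R4 + (13/16)·R3: [0, 0, 0]
R5 ← R5 − (7/16)·R3: [0, 0, 0]
Echelon form has 3 nonzero rows, so rank(C) = 3.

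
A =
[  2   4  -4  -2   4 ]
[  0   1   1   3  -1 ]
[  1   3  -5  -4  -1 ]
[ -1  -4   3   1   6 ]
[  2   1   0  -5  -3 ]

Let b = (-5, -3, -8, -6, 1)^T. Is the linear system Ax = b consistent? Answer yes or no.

Row reduce the augmented matrix [A | b].
R3 ← R3 − (1/2)·R1: [0, 1, -3, -3, -3, -11/2]
R4 ← R4 + (1/2)·R1: [0, -2, 1, 0, 8, -17/2]
R5 ← R5 − R1: [0, -3, 4, -3, -7, 6]
R3 ← R3 − R2: [0, 0, -4, -6, -2, -5/2]
R4 ← R4 + (2)·R2: [0, 0, 3, 6, 6, -29/2]
R5 ← R5 + (3)·R2: [0, 0, 7, 6, -10, -3]
R4 ← R4 + (3/4)·R3: [0, 0, 0, 3/2, 9/2, -131/8]
R5 ← R5 + (7/4)·R3: [0, 0, 0, -9/2, -27/2, -59/8]
R5 ← R5 + (3)·R4: [0, 0, 0, 0, 0, -113/2]
The echelon form has 5 nonzero rows; the last pivot sits in the augmented column, so rank(A) = 4 but rank([A|b]) = 5.
Since the ranks differ, the system is inconsistent.

no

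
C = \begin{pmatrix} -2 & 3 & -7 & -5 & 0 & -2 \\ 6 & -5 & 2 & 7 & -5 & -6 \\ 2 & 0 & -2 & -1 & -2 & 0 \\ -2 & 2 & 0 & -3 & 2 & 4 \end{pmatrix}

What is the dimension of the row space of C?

3

Row reduce to echelon form.
R2 ← R2 + (3)·R1: [0, 4, -19, -8, -5, -12]
R3 ← R3 + R1: [0, 3, -9, -6, -2, -2]
R4 ← R4 − R1: [0, -1, 7, 2, 2, 6]
R3 ← R3 − (3/4)·R2: [0, 0, 21/4, 0, 7/4, 7]
R4 ← R4 + (1/4)·R2: [0, 0, 9/4, 0, 3/4, 3]
R4 ← R4 − (3/7)·R3: [0, 0, 0, 0, 0, 0]
Echelon form has 3 nonzero rows, so rank(C) = 3.
The row space has dimension equal to the rank: 3.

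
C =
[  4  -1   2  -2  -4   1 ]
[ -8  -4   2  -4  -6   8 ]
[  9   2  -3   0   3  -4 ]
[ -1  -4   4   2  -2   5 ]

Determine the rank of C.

4

Row reduce to echelon form.
R2 ← R2 + (2)·R1: [0, -6, 6, -8, -14, 10]
R3 ← R3 − (9/4)·R1: [0, 17/4, -15/2, 9/2, 12, -25/4]
R4 ← R4 + (1/4)·R1: [0, -17/4, 9/2, 3/2, -3, 21/4]
R3 ← R3 + (17/24)·R2: [0, 0, -13/4, -7/6, 25/12, 5/6]
R4 ← R4 − (17/24)·R2: [0, 0, 1/4, 43/6, 83/12, -11/6]
R4 ← R4 + (1/13)·R3: [0, 0, 0, 92/13, 92/13, -23/13]
Echelon form has 4 nonzero rows, so rank(C) = 4.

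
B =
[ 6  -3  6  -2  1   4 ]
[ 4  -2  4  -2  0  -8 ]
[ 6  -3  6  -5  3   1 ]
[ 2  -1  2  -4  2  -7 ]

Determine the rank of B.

3

Row reduce to echelon form.
R2 ← R2 − (2/3)·R1: [0, 0, 0, -2/3, -2/3, -32/3]
R3 ← R3 − R1: [0, 0, 0, -3, 2, -3]
R4 ← R4 − (1/3)·R1: [0, 0, 0, -10/3, 5/3, -25/3]
R3 ← R3 − (9/2)·R2: [0, 0, 0, 0, 5, 45]
R4 ← R4 − (5)·R2: [0, 0, 0, 0, 5, 45]
R4 ← R4 − R3: [0, 0, 0, 0, 0, 0]
Echelon form has 3 nonzero rows, so rank(B) = 3.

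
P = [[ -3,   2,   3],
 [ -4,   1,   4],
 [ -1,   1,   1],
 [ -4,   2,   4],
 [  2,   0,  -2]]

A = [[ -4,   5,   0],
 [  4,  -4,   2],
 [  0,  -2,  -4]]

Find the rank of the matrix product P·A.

2

First compute PA:
[[ 20, -29,  -8],
 [ 20, -32, -14],
 [  8, -11,  -2],
 [ 24, -36, -12],
 [ -8,  14,   8]]
Now row reduce the product.
R2 ← R2 − R1: [0, -3, -6]
R3 ← R3 − (2/5)·R1: [0, 3/5, 6/5]
R4 ← R4 − (6/5)·R1: [0, -6/5, -12/5]
R5 ← R5 + (2/5)·R1: [0, 12/5, 24/5]
R3 ← R3 + (1/5)·R2: [0, 0, 0]
R4 ← R4 − (2/5)·R2: [0, 0, 0]
R5 ← R5 + (4/5)·R2: [0, 0, 0]
2 nonzero rows, so rank(PA) = 2.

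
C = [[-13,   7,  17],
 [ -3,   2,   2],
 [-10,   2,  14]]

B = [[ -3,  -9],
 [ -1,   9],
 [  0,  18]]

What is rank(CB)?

First compute CB:
[[ 32, 486],
 [  7,  81],
 [ 28, 360]]
Now row reduce the product.
R2 ← R2 − (7/32)·R1: [0, -405/16]
R3 ← R3 − (7/8)·R1: [0, -261/4]
R3 ← R3 − (116/45)·R2: [0, 0]
2 nonzero rows, so rank(CB) = 2.

2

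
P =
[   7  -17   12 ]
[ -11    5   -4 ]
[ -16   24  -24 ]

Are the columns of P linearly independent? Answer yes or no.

yes

Row reduce P to echelon form.
R2 ← R2 + (11/7)·R1: [0, -152/7, 104/7]
R3 ← R3 + (16/7)·R1: [0, -104/7, 24/7]
R3 ← R3 − (13/19)·R2: [0, 0, -128/19]
3 pivots among 3 columns.
Every column is a pivot column, so the columns are linearly independent.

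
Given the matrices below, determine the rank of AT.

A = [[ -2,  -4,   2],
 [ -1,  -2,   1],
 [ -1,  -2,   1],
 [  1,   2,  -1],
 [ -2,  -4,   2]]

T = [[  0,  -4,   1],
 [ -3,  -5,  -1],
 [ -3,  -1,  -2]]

First compute AT:
[[  6,  26,  -2],
 [  3,  13,  -1],
 [  3,  13,  -1],
 [ -3, -13,   1],
 [  6,  26,  -2]]
Now row reduce the product.
R2 ← R2 − (1/2)·R1: [0, 0, 0]
R3 ← R3 − (1/2)·R1: [0, 0, 0]
R4 ← R4 + (1/2)·R1: [0, 0, 0]
R5 ← R5 − R1: [0, 0, 0]
1 nonzero row, so rank(AT) = 1.

1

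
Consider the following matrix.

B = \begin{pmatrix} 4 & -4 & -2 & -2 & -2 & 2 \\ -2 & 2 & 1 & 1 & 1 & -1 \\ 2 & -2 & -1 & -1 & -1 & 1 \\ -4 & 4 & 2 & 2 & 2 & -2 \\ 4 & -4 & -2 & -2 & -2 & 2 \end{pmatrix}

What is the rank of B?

1

Row reduce to echelon form.
R2 ← R2 + (1/2)·R1: [0, 0, 0, 0, 0, 0]
R3 ← R3 − (1/2)·R1: [0, 0, 0, 0, 0, 0]
R4 ← R4 + R1: [0, 0, 0, 0, 0, 0]
R5 ← R5 − R1: [0, 0, 0, 0, 0, 0]
Echelon form has 1 nonzero row, so rank(B) = 1.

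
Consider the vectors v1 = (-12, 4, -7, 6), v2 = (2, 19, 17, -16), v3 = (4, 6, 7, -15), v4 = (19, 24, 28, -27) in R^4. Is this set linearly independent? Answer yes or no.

Form the matrix with these vectors as rows and row reduce.
R2 ← R2 + (1/6)·R1: [0, 59/3, 95/6, -15]
R3 ← R3 + (1/3)·R1: [0, 22/3, 14/3, -13]
R4 ← R4 + (19/12)·R1: [0, 91/3, 203/12, -35/2]
R3 ← R3 − (22/59)·R2: [0, 0, -73/59, -437/59]
R4 ← R4 − (91/59)·R2: [0, 0, -1771/236, 665/118]
R4 ← R4 − (1771/292)·R3: [0, 0, 0, 14763/292]
4 nonzero rows, so the 4 vectors span a space of dimension 4.
Since 4 = 4, the vectors are linearly independent.

yes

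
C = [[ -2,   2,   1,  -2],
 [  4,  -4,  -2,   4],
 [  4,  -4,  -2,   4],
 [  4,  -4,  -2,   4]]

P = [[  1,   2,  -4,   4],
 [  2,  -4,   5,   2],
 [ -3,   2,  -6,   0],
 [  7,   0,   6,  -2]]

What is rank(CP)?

1

First compute CP:
[[-15, -10,   0,   0],
 [ 30,  20,   0,   0],
 [ 30,  20,   0,   0],
 [ 30,  20,   0,   0]]
Now row reduce the product.
R2 ← R2 + (2)·R1: [0, 0, 0, 0]
R3 ← R3 + (2)·R1: [0, 0, 0, 0]
R4 ← R4 + (2)·R1: [0, 0, 0, 0]
1 nonzero row, so rank(CP) = 1.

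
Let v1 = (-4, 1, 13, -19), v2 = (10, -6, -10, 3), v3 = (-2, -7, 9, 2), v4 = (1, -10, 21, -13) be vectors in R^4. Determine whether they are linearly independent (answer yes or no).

yes

Form the matrix with these vectors as rows and row reduce.
R2 ← R2 + (5/2)·R1: [0, -7/2, 45/2, -89/2]
R3 ← R3 − (1/2)·R1: [0, -15/2, 5/2, 23/2]
R4 ← R4 + (1/4)·R1: [0, -39/4, 97/4, -71/4]
R3 ← R3 − (15/7)·R2: [0, 0, -320/7, 748/7]
R4 ← R4 − (39/14)·R2: [0, 0, -269/7, 1487/14]
R4 ← R4 − (269/320)·R3: [0, 0, 0, 1311/80]
4 nonzero rows, so the 4 vectors span a space of dimension 4.
Since 4 = 4, the vectors are linearly independent.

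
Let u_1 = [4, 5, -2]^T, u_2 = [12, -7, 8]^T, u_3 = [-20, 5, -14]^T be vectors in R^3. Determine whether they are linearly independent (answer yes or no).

yes

Form the matrix with these vectors as rows and row reduce.
R2 ← R2 − (3)·R1: [0, -22, 14]
R3 ← R3 + (5)·R1: [0, 30, -24]
R3 ← R3 + (15/11)·R2: [0, 0, -54/11]
3 nonzero rows, so the 3 vectors span a space of dimension 3.
Since 3 = 3, the vectors are linearly independent.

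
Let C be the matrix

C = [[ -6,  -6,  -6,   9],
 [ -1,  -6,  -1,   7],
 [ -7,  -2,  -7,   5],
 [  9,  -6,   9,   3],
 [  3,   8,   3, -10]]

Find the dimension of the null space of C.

2

Row reduce to echelon form.
R2 ← R2 − (1/6)·R1: [0, -5, 0, 11/2]
R3 ← R3 − (7/6)·R1: [0, 5, 0, -11/2]
R4 ← R4 + (3/2)·R1: [0, -15, 0, 33/2]
R5 ← R5 + (1/2)·R1: [0, 5, 0, -11/2]
R3 ← R3 + R2: [0, 0, 0, 0]
R4 ← R4 − (3)·R2: [0, 0, 0, 0]
R5 ← R5 + R2: [0, 0, 0, 0]
2 nonzero rows, so rank(C) = 2.
C has 4 columns; by rank–nullity, nullity = 4 − 2 = 2.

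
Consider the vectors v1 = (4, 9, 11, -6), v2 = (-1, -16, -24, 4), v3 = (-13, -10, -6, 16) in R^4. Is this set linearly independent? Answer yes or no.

no

Form the matrix with these vectors as rows and row reduce.
R2 ← R2 + (1/4)·R1: [0, -55/4, -85/4, 5/2]
R3 ← R3 + (13/4)·R1: [0, 77/4, 119/4, -7/2]
R3 ← R3 + (7/5)·R2: [0, 0, 0, 0]
2 nonzero rows, so the 3 vectors span a space of dimension 2.
Since 2 < 3, the vectors are linearly dependent.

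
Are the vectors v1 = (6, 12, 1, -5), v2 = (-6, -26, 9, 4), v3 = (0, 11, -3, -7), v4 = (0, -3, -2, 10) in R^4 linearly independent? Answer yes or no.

yes

Form the matrix with these vectors as rows and row reduce.
R2 ← R2 + R1: [0, -14, 10, -1]
R3 ← R3 + (11/14)·R2: [0, 0, 34/7, -109/14]
R4 ← R4 − (3/14)·R2: [0, 0, -29/7, 143/14]
R4 ← R4 + (29/34)·R3: [0, 0, 0, 243/68]
4 nonzero rows, so the 4 vectors span a space of dimension 4.
Since 4 = 4, the vectors are linearly independent.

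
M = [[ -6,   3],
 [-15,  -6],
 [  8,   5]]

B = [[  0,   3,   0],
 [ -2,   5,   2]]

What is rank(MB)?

2

First compute MB:
[[ -6,  -3,   6],
 [ 12, -75, -12],
 [-10,  49,  10]]
Now row reduce the product.
R2 ← R2 + (2)·R1: [0, -81, 0]
R3 ← R3 − (5/3)·R1: [0, 54, 0]
R3 ← R3 + (2/3)·R2: [0, 0, 0]
2 nonzero rows, so rank(MB) = 2.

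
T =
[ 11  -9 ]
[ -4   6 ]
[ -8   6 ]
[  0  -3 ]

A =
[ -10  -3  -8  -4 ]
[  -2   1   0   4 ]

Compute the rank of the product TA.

2

First compute TA:
[[-92, -42, -88, -80],
 [ 28,  18,  32,  40],
 [ 68,  30,  64,  56],
 [  6,  -3,   0, -12]]
Now row reduce the product.
R2 ← R2 + (7/23)·R1: [0, 120/23, 120/23, 360/23]
R3 ← R3 + (17/23)·R1: [0, -24/23, -24/23, -72/23]
R4 ← R4 + (3/46)·R1: [0, -132/23, -132/23, -396/23]
R3 ← R3 + (1/5)·R2: [0, 0, 0, 0]
R4 ← R4 + (11/10)·R2: [0, 0, 0, 0]
2 nonzero rows, so rank(TA) = 2.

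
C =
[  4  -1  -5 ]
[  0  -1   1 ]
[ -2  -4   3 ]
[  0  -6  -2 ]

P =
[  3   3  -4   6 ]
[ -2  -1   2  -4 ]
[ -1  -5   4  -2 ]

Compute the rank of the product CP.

First compute CP:
[[ 19,  38, -38,  38],
 [  1,  -4,   2,   2],
 [ -1, -17,  12,  -2],
 [ 14,  16, -20,  28]]
Now row reduce the product.
R2 ← R2 − (1/19)·R1: [0, -6, 4, 0]
R3 ← R3 + (1/19)·R1: [0, -15, 10, 0]
R4 ← R4 − (14/19)·R1: [0, -12, 8, 0]
R3 ← R3 − (5/2)·R2: [0, 0, 0, 0]
R4 ← R4 − (2)·R2: [0, 0, 0, 0]
2 nonzero rows, so rank(CP) = 2.

2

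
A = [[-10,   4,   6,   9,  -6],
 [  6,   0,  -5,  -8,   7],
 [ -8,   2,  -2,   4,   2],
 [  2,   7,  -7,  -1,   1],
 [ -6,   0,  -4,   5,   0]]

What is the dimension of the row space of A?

Row reduce to echelon form.
R2 ← R2 + (3/5)·R1: [0, 12/5, -7/5, -13/5, 17/5]
R3 ← R3 − (4/5)·R1: [0, -6/5, -34/5, -16/5, 34/5]
R4 ← R4 + (1/5)·R1: [0, 39/5, -29/5, 4/5, -1/5]
R5 ← R5 − (3/5)·R1: [0, -12/5, -38/5, -2/5, 18/5]
R3 ← R3 + (1/2)·R2: [0, 0, -15/2, -9/2, 17/2]
R4 ← R4 − (13/4)·R2: [0, 0, -5/4, 37/4, -45/4]
R5 ← R5 + R2: [0, 0, -9, -3, 7]
R4 ← R4 − (1/6)·R3: [0, 0, 0, 10, -38/3]
R5 ← R5 − (6/5)·R3: [0, 0, 0, 12/5, -16/5]
R5 ← R5 − (6/25)·R4: [0, 0, 0, 0, -4/25]
Echelon form has 5 nonzero rows, so rank(A) = 5.
The row space has dimension equal to the rank: 5.

5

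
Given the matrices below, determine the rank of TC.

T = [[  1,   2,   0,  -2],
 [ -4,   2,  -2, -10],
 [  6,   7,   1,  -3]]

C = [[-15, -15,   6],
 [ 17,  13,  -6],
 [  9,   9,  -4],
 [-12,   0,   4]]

2

First compute TC:
[[ 43,  11, -14],
 [196,  68, -68],
 [ 74,  10, -22]]
Now row reduce the product.
R2 ← R2 − (196/43)·R1: [0, 768/43, -180/43]
R3 ← R3 − (74/43)·R1: [0, -384/43, 90/43]
R3 ← R3 + (1/2)·R2: [0, 0, 0]
2 nonzero rows, so rank(TC) = 2.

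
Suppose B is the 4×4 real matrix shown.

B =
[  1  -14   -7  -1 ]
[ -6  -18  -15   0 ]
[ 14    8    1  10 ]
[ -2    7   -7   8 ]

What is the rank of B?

4

Row reduce to echelon form.
R2 ← R2 + (6)·R1: [0, -102, -57, -6]
R3 ← R3 − (14)·R1: [0, 204, 99, 24]
R4 ← R4 + (2)·R1: [0, -21, -21, 6]
R3 ← R3 + (2)·R2: [0, 0, -15, 12]
R4 ← R4 − (7/34)·R2: [0, 0, -315/34, 123/17]
R4 ← R4 − (21/34)·R3: [0, 0, 0, -3/17]
Echelon form has 4 nonzero rows, so rank(B) = 4.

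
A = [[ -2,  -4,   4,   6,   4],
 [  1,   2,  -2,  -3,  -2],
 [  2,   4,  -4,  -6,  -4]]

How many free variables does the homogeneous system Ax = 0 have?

Row reduce to echelon form.
R2 ← R2 + (1/2)·R1: [0, 0, 0, 0, 0]
R3 ← R3 + R1: [0, 0, 0, 0, 0]
1 nonzero row, so rank(A) = 1.
A has 5 columns; by rank–nullity, nullity = 5 − 1 = 4.

4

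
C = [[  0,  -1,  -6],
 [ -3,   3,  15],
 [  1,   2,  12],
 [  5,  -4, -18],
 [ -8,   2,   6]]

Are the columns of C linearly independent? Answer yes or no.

Row reduce C to echelon form.
Swap R1 ↔ R2
R3 ← R3 + (1/3)·R1: [0, 3, 17]
R4 ← R4 + (5/3)·R1: [0, 1, 7]
R5 ← R5 − (8/3)·R1: [0, -6, -34]
R3 ← R3 + (3)·R2: [0, 0, -1]
R4 ← R4 + R2: [0, 0, 1]
R5 ← R5 − (6)·R2: [0, 0, 2]
R4 ← R4 + R3: [0, 0, 0]
R5 ← R5 + (2)·R3: [0, 0, 0]
3 pivots among 3 columns.
Every column is a pivot column, so the columns are linearly independent.

yes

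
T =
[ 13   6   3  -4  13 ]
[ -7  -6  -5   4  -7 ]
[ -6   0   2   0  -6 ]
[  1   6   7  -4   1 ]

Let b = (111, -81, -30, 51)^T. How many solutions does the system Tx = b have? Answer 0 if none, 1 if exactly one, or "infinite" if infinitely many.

Row reduce the augmented matrix [T | b].
R2 ← R2 + (7/13)·R1: [0, -36/13, -44/13, 24/13, 0, -276/13]
R3 ← R3 + (6/13)·R1: [0, 36/13, 44/13, -24/13, 0, 276/13]
R4 ← R4 − (1/13)·R1: [0, 72/13, 88/13, -48/13, 0, 552/13]
R3 ← R3 + R2: [0, 0, 0, 0, 0, 0]
R4 ← R4 + (2)·R2: [0, 0, 0, 0, 0, 0]
The echelon form has 2 nonzero rows, and every pivot lies in the first 5 columns, so rank(T) = rank([T|b]) = 2.
The system is consistent.
rank = 2 < 5 unknowns, so there are infinitely many solutions.

infinite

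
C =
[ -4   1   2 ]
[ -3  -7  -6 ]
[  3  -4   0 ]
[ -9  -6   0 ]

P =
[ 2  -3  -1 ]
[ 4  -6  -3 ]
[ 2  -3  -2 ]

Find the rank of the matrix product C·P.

2

First compute CP:
[[  0,   0,  -3],
 [-46,  69,  36],
 [-10,  15,   9],
 [-42,  63,  27]]
Now row reduce the product.
Swap R1 ↔ R2
R3 ← R3 − (5/23)·R1: [0, 0, 27/23]
R4 ← R4 − (21/23)·R1: [0, 0, -135/23]
R3 ← R3 + (9/23)·R2: [0, 0, 0]
R4 ← R4 − (45/23)·R2: [0, 0, 0]
2 nonzero rows, so rank(CP) = 2.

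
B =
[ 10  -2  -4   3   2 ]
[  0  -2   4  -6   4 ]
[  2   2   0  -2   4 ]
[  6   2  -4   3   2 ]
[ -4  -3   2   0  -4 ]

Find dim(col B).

3

Row reduce to echelon form.
R3 ← R3 − (1/5)·R1: [0, 12/5, 4/5, -13/5, 18/5]
R4 ← R4 − (3/5)·R1: [0, 16/5, -8/5, 6/5, 4/5]
R5 ← R5 + (2/5)·R1: [0, -19/5, 2/5, 6/5, -16/5]
R3 ← R3 + (6/5)·R2: [0, 0, 28/5, -49/5, 42/5]
R4 ← R4 + (8/5)·R2: [0, 0, 24/5, -42/5, 36/5]
R5 ← R5 − (19/10)·R2: [0, 0, -36/5, 63/5, -54/5]
R4 ← R4 − (6/7)·R3: [0, 0, 0, 0, 0]
R5 ← R5 + (9/7)·R3: [0, 0, 0, 0, 0]
Echelon form has 3 nonzero rows, so rank(B) = 3.
The column space has dimension equal to the rank: 3.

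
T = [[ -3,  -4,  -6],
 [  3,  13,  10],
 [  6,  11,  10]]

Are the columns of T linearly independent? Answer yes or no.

Row reduce T to echelon form.
R2 ← R2 + R1: [0, 9, 4]
R3 ← R3 + (2)·R1: [0, 3, -2]
R3 ← R3 − (1/3)·R2: [0, 0, -10/3]
3 pivots among 3 columns.
Every column is a pivot column, so the columns are linearly independent.

yes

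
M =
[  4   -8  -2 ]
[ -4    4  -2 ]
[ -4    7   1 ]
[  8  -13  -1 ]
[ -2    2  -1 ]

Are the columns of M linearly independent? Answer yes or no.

no

Row reduce M to echelon form.
R2 ← R2 + R1: [0, -4, -4]
R3 ← R3 + R1: [0, -1, -1]
R4 ← R4 − (2)·R1: [0, 3, 3]
R5 ← R5 + (1/2)·R1: [0, -2, -2]
R3 ← R3 − (1/4)·R2: [0, 0, 0]
R4 ← R4 + (3/4)·R2: [0, 0, 0]
R5 ← R5 − (1/2)·R2: [0, 0, 0]
2 pivots among 3 columns.
Only 2 < 3 pivot columns, so the columns are linearly dependent.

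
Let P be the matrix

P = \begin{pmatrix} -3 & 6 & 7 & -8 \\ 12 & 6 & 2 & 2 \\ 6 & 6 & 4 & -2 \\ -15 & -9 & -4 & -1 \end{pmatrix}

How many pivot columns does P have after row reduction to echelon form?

2

Row reduce to echelon form.
R2 ← R2 + (4)·R1: [0, 30, 30, -30]
R3 ← R3 + (2)·R1: [0, 18, 18, -18]
R4 ← R4 − (5)·R1: [0, -39, -39, 39]
R3 ← R3 − (3/5)·R2: [0, 0, 0, 0]
R4 ← R4 + (13/10)·R2: [0, 0, 0, 0]
Echelon form has 2 nonzero rows, so rank(P) = 2.
Each nonzero row contributes one pivot column: 2 pivot columns.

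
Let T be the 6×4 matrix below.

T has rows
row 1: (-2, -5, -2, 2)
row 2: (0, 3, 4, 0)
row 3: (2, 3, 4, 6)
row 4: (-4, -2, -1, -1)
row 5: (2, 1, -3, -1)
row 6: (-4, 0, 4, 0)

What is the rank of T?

4

Row reduce to echelon form.
R3 ← R3 + R1: [0, -2, 2, 8]
R4 ← R4 − (2)·R1: [0, 8, 3, -5]
R5 ← R5 + R1: [0, -4, -5, 1]
R6 ← R6 − (2)·R1: [0, 10, 8, -4]
R3 ← R3 + (2/3)·R2: [0, 0, 14/3, 8]
R4 ← R4 − (8/3)·R2: [0, 0, -23/3, -5]
R5 ← R5 + (4/3)·R2: [0, 0, 1/3, 1]
R6 ← R6 − (10/3)·R2: [0, 0, -16/3, -4]
R4 ← R4 + (23/14)·R3: [0, 0, 0, 57/7]
R5 ← R5 − (1/14)·R3: [0, 0, 0, 3/7]
R6 ← R6 + (8/7)·R3: [0, 0, 0, 36/7]
R5 ← R5 − (1/19)·R4: [0, 0, 0, 0]
R6 ← R6 − (12/19)·R4: [0, 0, 0, 0]
Echelon form has 4 nonzero rows, so rank(T) = 4.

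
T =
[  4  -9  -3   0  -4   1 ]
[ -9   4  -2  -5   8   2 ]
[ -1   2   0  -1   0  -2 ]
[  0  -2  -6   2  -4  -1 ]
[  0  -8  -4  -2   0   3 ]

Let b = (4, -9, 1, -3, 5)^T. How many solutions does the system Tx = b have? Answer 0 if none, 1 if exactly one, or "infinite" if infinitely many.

Row reduce the augmented matrix [T | b].
R2 ← R2 + (9/4)·R1: [0, -65/4, -35/4, -5, -1, 17/4, 0]
R3 ← R3 + (1/4)·R1: [0, -1/4, -3/4, -1, -1, -7/4, 2]
R3 ← R3 − (1/65)·R2: [0, 0, -8/13, -12/13, -64/65, -118/65, 2]
R4 ← R4 − (8/65)·R2: [0, 0, -64/13, 34/13, -252/65, -99/65, -3]
R5 ← R5 − (32/65)·R2: [0, 0, 4/13, 6/13, 32/65, 59/65, 5]
R4 ← R4 − (8)·R3: [0, 0, 0, 10, 4, 13, -19]
R5 ← R5 + (1/2)·R3: [0, 0, 0, 0, 0, 0, 6]
The echelon form has 5 nonzero rows; the last pivot sits in the augmented column, so rank(T) = 4 but rank([T|b]) = 5.
Since the ranks differ, the system is inconsistent.
It has no solutions.

0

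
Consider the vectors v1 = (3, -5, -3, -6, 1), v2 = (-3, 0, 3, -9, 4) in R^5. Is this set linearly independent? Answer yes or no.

yes

Form the matrix with these vectors as rows and row reduce.
R2 ← R2 + R1: [0, -5, 0, -15, 5]
2 nonzero rows, so the 2 vectors span a space of dimension 2.
Since 2 = 2, the vectors are linearly independent.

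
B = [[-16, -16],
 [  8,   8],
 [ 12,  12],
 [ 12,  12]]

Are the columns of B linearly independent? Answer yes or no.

Row reduce B to echelon form.
R2 ← R2 + (1/2)·R1: [0, 0]
R3 ← R3 + (3/4)·R1: [0, 0]
R4 ← R4 + (3/4)·R1: [0, 0]
1 pivot among 2 columns.
Only 1 < 2 pivot columns, so the columns are linearly dependent.

no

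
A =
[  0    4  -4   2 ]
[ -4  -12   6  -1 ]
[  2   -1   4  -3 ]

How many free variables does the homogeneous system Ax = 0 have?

2

Row reduce to echelon form.
Swap R1 ↔ R2
R3 ← R3 + (1/2)·R1: [0, -7, 7, -7/2]
R3 ← R3 + (7/4)·R2: [0, 0, 0, 0]
2 nonzero rows, so rank(A) = 2.
A has 4 columns; by rank–nullity, nullity = 4 − 2 = 2.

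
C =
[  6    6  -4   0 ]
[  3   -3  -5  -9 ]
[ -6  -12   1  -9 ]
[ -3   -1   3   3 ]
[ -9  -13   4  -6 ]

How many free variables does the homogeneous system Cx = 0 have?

Row reduce to echelon form.
R2 ← R2 − (1/2)·R1: [0, -6, -3, -9]
R3 ← R3 + R1: [0, -6, -3, -9]
R4 ← R4 + (1/2)·R1: [0, 2, 1, 3]
R5 ← R5 + (3/2)·R1: [0, -4, -2, -6]
R3 ← R3 − R2: [0, 0, 0, 0]
R4 ← R4 + (1/3)·R2: [0, 0, 0, 0]
R5 ← R5 − (2/3)·R2: [0, 0, 0, 0]
2 nonzero rows, so rank(C) = 2.
C has 4 columns; by rank–nullity, nullity = 4 − 2 = 2.

2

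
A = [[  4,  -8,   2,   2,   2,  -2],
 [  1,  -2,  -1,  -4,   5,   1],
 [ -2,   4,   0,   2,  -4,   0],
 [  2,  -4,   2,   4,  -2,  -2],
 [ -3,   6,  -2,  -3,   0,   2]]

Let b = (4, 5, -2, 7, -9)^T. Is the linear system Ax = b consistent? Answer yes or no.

no

Row reduce the augmented matrix [A | b].
R2 ← R2 − (1/4)·R1: [0, 0, -3/2, -9/2, 9/2, 3/2, 4]
R3 ← R3 + (1/2)·R1: [0, 0, 1, 3, -3, -1, 0]
R4 ← R4 − (1/2)·R1: [0, 0, 1, 3, -3, -1, 5]
R5 ← R5 + (3/4)·R1: [0, 0, -1/2, -3/2, 3/2, 1/2, -6]
R3 ← R3 + (2/3)·R2: [0, 0, 0, 0, 0, 0, 8/3]
R4 ← R4 + (2/3)·R2: [0, 0, 0, 0, 0, 0, 23/3]
R5 ← R5 − (1/3)·R2: [0, 0, 0, 0, 0, 0, -22/3]
R4 ← R4 − (23/8)·R3: [0, 0, 0, 0, 0, 0, 0]
R5 ← R5 + (11/4)·R3: [0, 0, 0, 0, 0, 0, 0]
The echelon form has 3 nonzero rows; the last pivot sits in the augmented column, so rank(A) = 2 but rank([A|b]) = 3.
Since the ranks differ, the system is inconsistent.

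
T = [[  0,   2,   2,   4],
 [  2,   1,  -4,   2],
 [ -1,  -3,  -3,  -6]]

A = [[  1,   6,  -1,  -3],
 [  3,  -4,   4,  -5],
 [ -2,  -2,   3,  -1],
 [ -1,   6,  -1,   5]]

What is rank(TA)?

3

First compute TA:
[[ -2,  12,  10,   8],
 [ 11,  28, -12,   3],
 [  2, -24, -14,  -9]]
Now row reduce the product.
R2 ← R2 + (11/2)·R1: [0, 94, 43, 47]
R3 ← R3 + R1: [0, -12, -4, -1]
R3 ← R3 + (6/47)·R2: [0, 0, 70/47, 5]
3 nonzero rows, so rank(TA) = 3.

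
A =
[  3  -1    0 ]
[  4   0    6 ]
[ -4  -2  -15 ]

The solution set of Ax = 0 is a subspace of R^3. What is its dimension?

1

Row reduce to echelon form.
R2 ← R2 − (4/3)·R1: [0, 4/3, 6]
R3 ← R3 + (4/3)·R1: [0, -10/3, -15]
R3 ← R3 + (5/2)·R2: [0, 0, 0]
2 nonzero rows, so rank(A) = 2.
A has 3 columns; by rank–nullity, nullity = 3 − 2 = 1.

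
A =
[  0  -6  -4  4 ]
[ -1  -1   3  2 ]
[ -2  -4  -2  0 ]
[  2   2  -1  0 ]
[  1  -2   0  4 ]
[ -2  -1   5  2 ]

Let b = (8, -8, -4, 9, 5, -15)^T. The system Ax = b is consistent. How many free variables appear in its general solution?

1

Row reduce the augmented matrix [A | b].
Swap R1 ↔ R2
R3 ← R3 − (2)·R1: [0, -2, -8, -4, 12]
R4 ← R4 + (2)·R1: [0, 0, 5, 4, -7]
R5 ← R5 + R1: [0, -3, 3, 6, -3]
R6 ← R6 − (2)·R1: [0, 1, -1, -2, 1]
R3 ← R3 − (1/3)·R2: [0, 0, -20/3, -16/3, 28/3]
R5 ← R5 − (1/2)·R2: [0, 0, 5, 4, -7]
R6 ← R6 + (1/6)·R2: [0, 0, -5/3, -4/3, 7/3]
R4 ← R4 + (3/4)·R3: [0, 0, 0, 0, 0]
R5 ← R5 + (3/4)·R3: [0, 0, 0, 0, 0]
R6 ← R6 − (1/4)·R3: [0, 0, 0, 0, 0]
The echelon form has 3 nonzero rows, and every pivot lies in the first 4 columns, so rank(A) = rank([A|b]) = 3.
The system is consistent.
Free variables = (unknowns) − (rank) = 4 − 3 = 1.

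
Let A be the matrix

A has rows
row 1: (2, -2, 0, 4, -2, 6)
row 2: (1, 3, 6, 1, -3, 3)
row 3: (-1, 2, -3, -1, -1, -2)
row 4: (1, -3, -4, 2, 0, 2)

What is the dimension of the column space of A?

Row reduce to echelon form.
R2 ← R2 − (1/2)·R1: [0, 4, 6, -1, -2, 0]
R3 ← R3 + (1/2)·R1: [0, 1, -3, 1, -2, 1]
R4 ← R4 − (1/2)·R1: [0, -2, -4, 0, 1, -1]
R3 ← R3 − (1/4)·R2: [0, 0, -9/2, 5/4, -3/2, 1]
R4 ← R4 + (1/2)·R2: [0, 0, -1, -1/2, 0, -1]
R4 ← R4 − (2/9)·R3: [0, 0, 0, -7/9, 1/3, -11/9]
Echelon form has 4 nonzero rows, so rank(A) = 4.
The column space has dimension equal to the rank: 4.

4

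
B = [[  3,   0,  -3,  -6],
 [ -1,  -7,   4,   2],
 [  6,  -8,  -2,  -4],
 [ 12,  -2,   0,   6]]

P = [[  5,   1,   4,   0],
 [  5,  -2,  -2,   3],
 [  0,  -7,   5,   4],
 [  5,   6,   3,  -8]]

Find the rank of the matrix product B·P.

First compute BP:
[[-15, -12, -21,  36],
 [-30,  -3,  36, -21],
 [-30,  12,  18,   0],
 [ 80,  52,  70, -54]]
Now row reduce the product.
R2 ← R2 − (2)·R1: [0, 21, 78, -93]
R3 ← R3 − (2)·R1: [0, 36, 60, -72]
R4 ← R4 + (16/3)·R1: [0, -12, -42, 138]
R3 ← R3 − (12/7)·R2: [0, 0, -516/7, 612/7]
R4 ← R4 + (4/7)·R2: [0, 0, 18/7, 594/7]
R4 ← R4 + (3/86)·R3: [0, 0, 0, 3780/43]
4 nonzero rows, so rank(BP) = 4.

4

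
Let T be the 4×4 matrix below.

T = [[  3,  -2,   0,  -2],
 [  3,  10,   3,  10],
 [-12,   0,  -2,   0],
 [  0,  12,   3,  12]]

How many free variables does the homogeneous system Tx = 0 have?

Row reduce to echelon form.
R2 ← R2 − R1: [0, 12, 3, 12]
R3 ← R3 + (4)·R1: [0, -8, -2, -8]
R3 ← R3 + (2/3)·R2: [0, 0, 0, 0]
R4 ← R4 − R2: [0, 0, 0, 0]
2 nonzero rows, so rank(T) = 2.
T has 4 columns; by rank–nullity, nullity = 4 − 2 = 2.

2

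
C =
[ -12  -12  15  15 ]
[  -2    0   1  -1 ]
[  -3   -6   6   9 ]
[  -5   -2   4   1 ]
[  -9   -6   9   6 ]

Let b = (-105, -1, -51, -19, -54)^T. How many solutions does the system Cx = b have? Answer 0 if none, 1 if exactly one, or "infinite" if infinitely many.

infinite

Row reduce the augmented matrix [C | b].
R2 ← R2 − (1/6)·R1: [0, 2, -3/2, -7/2, 33/2]
R3 ← R3 − (1/4)·R1: [0, -3, 9/4, 21/4, -99/4]
R4 ← R4 − (5/12)·R1: [0, 3, -9/4, -21/4, 99/4]
R5 ← R5 − (3/4)·R1: [0, 3, -9/4, -21/4, 99/4]
R3 ← R3 + (3/2)·R2: [0, 0, 0, 0, 0]
R4 ← R4 − (3/2)·R2: [0, 0, 0, 0, 0]
R5 ← R5 − (3/2)·R2: [0, 0, 0, 0, 0]
The echelon form has 2 nonzero rows, and every pivot lies in the first 4 columns, so rank(C) = rank([C|b]) = 2.
The system is consistent.
rank = 2 < 4 unknowns, so there are infinitely many solutions.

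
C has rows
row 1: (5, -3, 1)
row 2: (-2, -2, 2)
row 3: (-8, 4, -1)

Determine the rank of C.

2

Row reduce to echelon form.
R2 ← R2 + (2/5)·R1: [0, -16/5, 12/5]
R3 ← R3 + (8/5)·R1: [0, -4/5, 3/5]
R3 ← R3 − (1/4)·R2: [0, 0, 0]
Echelon form has 2 nonzero rows, so rank(C) = 2.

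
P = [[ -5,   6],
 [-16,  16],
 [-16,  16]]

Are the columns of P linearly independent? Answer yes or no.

Row reduce P to echelon form.
R2 ← R2 − (16/5)·R1: [0, -16/5]
R3 ← R3 − (16/5)·R1: [0, -16/5]
R3 ← R3 − R2: [0, 0]
2 pivots among 2 columns.
Every column is a pivot column, so the columns are linearly independent.

yes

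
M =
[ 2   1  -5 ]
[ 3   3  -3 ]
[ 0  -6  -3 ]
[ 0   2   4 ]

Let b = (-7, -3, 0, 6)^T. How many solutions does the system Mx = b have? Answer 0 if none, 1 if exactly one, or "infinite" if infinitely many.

1

Row reduce the augmented matrix [M | b].
R2 ← R2 − (3/2)·R1: [0, 3/2, 9/2, 15/2]
R3 ← R3 + (4)·R2: [0, 0, 15, 30]
R4 ← R4 − (4/3)·R2: [0, 0, -2, -4]
R4 ← R4 + (2/15)·R3: [0, 0, 0, 0]
The echelon form has 3 nonzero rows, and every pivot lies in the first 3 columns, so rank(M) = rank([M|b]) = 3.
The system is consistent.
rank = 3 = number of unknowns, so the solution is unique.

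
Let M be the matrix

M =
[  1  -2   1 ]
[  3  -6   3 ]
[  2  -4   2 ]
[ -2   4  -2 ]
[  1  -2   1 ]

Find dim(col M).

1

Row reduce to echelon form.
R2 ← R2 − (3)·R1: [0, 0, 0]
R3 ← R3 − (2)·R1: [0, 0, 0]
R4 ← R4 + (2)·R1: [0, 0, 0]
R5 ← R5 − R1: [0, 0, 0]
Echelon form has 1 nonzero row, so rank(M) = 1.
The column space has dimension equal to the rank: 1.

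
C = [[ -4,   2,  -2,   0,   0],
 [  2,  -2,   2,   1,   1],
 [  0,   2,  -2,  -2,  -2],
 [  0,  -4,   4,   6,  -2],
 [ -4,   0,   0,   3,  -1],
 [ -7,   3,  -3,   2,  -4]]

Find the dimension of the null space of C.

2

Row reduce to echelon form.
R2 ← R2 + (1/2)·R1: [0, -1, 1, 1, 1]
R5 ← R5 − R1: [0, -2, 2, 3, -1]
R6 ← R6 − (7/4)·R1: [0, -1/2, 1/2, 2, -4]
R3 ← R3 + (2)·R2: [0, 0, 0, 0, 0]
R4 ← R4 − (4)·R2: [0, 0, 0, 2, -6]
R5 ← R5 − (2)·R2: [0, 0, 0, 1, -3]
R6 ← R6 − (1/2)·R2: [0, 0, 0, 3/2, -9/2]
Swap R3 ↔ R4
R5 ← R5 − (1/2)·R3: [0, 0, 0, 0, 0]
R6 ← R6 − (3/4)·R3: [0, 0, 0, 0, 0]
3 nonzero rows, so rank(C) = 3.
C has 5 columns; by rank–nullity, nullity = 5 − 3 = 2.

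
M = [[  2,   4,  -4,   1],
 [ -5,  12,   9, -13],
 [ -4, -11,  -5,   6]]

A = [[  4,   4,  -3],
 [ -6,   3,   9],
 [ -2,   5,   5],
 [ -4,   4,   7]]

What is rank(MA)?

2

First compute MA:
[[-12,   4,  17],
 [-58,   9,  77],
 [ 36, -50, -70]]
Now row reduce the product.
R2 ← R2 − (29/6)·R1: [0, -31/3, -31/6]
R3 ← R3 + (3)·R1: [0, -38, -19]
R3 ← R3 − (114/31)·R2: [0, 0, 0]
2 nonzero rows, so rank(MA) = 2.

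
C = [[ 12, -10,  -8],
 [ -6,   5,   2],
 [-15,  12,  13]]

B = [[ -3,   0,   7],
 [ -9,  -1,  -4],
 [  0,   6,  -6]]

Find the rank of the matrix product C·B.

First compute CB:
[[ 54, -38, 172],
 [-27,   7, -74],
 [-63,  66, -231]]
Now row reduce the product.
R2 ← R2 + (1/2)·R1: [0, -12, 12]
R3 ← R3 + (7/6)·R1: [0, 65/3, -91/3]
R3 ← R3 + (65/36)·R2: [0, 0, -26/3]
3 nonzero rows, so rank(CB) = 3.

3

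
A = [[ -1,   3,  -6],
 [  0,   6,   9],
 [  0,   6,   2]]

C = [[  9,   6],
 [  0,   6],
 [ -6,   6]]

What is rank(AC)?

2

First compute AC:
[[ 27, -24],
 [-54,  90],
 [-12,  48]]
Now row reduce the product.
R2 ← R2 + (2)·R1: [0, 42]
R3 ← R3 + (4/9)·R1: [0, 112/3]
R3 ← R3 − (8/9)·R2: [0, 0]
2 nonzero rows, so rank(AC) = 2.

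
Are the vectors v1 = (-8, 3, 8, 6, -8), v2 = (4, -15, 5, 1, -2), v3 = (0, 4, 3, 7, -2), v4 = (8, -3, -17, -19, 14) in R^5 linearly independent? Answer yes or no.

Form the matrix with these vectors as rows and row reduce.
R2 ← R2 + (1/2)·R1: [0, -27/2, 9, 4, -6]
R4 ← R4 + R1: [0, 0, -9, -13, 6]
R3 ← R3 + (8/27)·R2: [0, 0, 17/3, 221/27, -34/9]
R4 ← R4 + (27/17)·R3: [0, 0, 0, 0, 0]
3 nonzero rows, so the 4 vectors span a space of dimension 3.
Since 3 < 4, the vectors are linearly dependent.

no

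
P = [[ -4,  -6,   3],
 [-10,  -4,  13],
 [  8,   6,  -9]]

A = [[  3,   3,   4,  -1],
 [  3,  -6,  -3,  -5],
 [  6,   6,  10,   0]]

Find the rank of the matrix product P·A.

2

First compute PA:
[[-12,  42,  32,  34],
 [ 36,  72, 102,  30],
 [-12, -66, -76, -38]]
Now row reduce the product.
R2 ← R2 + (3)·R1: [0, 198, 198, 132]
R3 ← R3 − R1: [0, -108, -108, -72]
R3 ← R3 + (6/11)·R2: [0, 0, 0, 0]
2 nonzero rows, so rank(PA) = 2.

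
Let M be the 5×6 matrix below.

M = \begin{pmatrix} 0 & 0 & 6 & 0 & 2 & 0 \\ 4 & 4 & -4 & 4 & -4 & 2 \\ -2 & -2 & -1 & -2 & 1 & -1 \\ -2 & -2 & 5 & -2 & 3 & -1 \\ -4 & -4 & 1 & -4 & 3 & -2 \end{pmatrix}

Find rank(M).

Row reduce to echelon form.
Swap R1 ↔ R2
R3 ← R3 + (1/2)·R1: [0, 0, -3, 0, -1, 0]
R4 ← R4 + (1/2)·R1: [0, 0, 3, 0, 1, 0]
R5 ← R5 + R1: [0, 0, -3, 0, -1, 0]
R3 ← R3 + (1/2)·R2: [0, 0, 0, 0, 0, 0]
R4 ← R4 − (1/2)·R2: [0, 0, 0, 0, 0, 0]
R5 ← R5 + (1/2)·R2: [0, 0, 0, 0, 0, 0]
Echelon form has 2 nonzero rows, so rank(M) = 2.

2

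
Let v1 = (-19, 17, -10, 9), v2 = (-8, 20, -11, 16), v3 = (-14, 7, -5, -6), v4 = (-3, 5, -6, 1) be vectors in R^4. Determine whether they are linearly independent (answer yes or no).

yes

Form the matrix with these vectors as rows and row reduce.
R2 ← R2 − (8/19)·R1: [0, 244/19, -129/19, 232/19]
R3 ← R3 − (14/19)·R1: [0, -105/19, 45/19, -240/19]
R4 ← R4 − (3/19)·R1: [0, 44/19, -84/19, -8/19]
R3 ← R3 + (105/244)·R2: [0, 0, -135/244, -450/61]
R4 ← R4 − (11/61)·R2: [0, 0, -195/61, -160/61]
R4 ← R4 − (52/9)·R3: [0, 0, 0, 40]
4 nonzero rows, so the 4 vectors span a space of dimension 4.
Since 4 = 4, the vectors are linearly independent.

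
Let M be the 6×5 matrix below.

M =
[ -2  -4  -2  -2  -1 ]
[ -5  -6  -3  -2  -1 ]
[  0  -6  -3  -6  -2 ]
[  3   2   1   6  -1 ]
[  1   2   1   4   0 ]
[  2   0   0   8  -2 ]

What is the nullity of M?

Row reduce to echelon form.
R2 ← R2 − (5/2)·R1: [0, 4, 2, 3, 3/2]
R4 ← R4 + (3/2)·R1: [0, -4, -2, 3, -5/2]
R5 ← R5 + (1/2)·R1: [0, 0, 0, 3, -1/2]
R6 ← R6 + R1: [0, -4, -2, 6, -3]
R3 ← R3 + (3/2)·R2: [0, 0, 0, -3/2, 1/4]
R4 ← R4 + R2: [0, 0, 0, 6, -1]
R6 ← R6 + R2: [0, 0, 0, 9, -3/2]
R4 ← R4 + (4)·R3: [0, 0, 0, 0, 0]
R5 ← R5 + (2)·R3: [0, 0, 0, 0, 0]
R6 ← R6 + (6)·R3: [0, 0, 0, 0, 0]
3 nonzero rows, so rank(M) = 3.
M has 5 columns; by rank–nullity, nullity = 5 − 3 = 2.

2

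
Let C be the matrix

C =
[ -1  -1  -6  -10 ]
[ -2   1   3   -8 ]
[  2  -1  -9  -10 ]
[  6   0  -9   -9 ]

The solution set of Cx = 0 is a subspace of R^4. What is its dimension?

1

Row reduce to echelon form.
R2 ← R2 − (2)·R1: [0, 3, 15, 12]
R3 ← R3 + (2)·R1: [0, -3, -21, -30]
R4 ← R4 + (6)·R1: [0, -6, -45, -69]
R3 ← R3 + R2: [0, 0, -6, -18]
R4 ← R4 + (2)·R2: [0, 0, -15, -45]
R4 ← R4 − (5/2)·R3: [0, 0, 0, 0]
3 nonzero rows, so rank(C) = 3.
C has 4 columns; by rank–nullity, nullity = 4 − 3 = 1.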